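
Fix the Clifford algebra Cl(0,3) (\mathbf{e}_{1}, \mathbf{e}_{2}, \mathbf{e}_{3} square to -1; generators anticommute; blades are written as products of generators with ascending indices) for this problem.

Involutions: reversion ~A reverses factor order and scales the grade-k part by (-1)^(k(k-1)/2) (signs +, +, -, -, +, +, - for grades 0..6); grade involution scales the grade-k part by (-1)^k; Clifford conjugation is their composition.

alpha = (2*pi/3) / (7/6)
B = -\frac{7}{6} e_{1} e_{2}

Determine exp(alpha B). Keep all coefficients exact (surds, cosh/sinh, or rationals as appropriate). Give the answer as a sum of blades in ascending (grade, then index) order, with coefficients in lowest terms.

B^2 = (-\frac{7}{6})^2*(e_{1} e_{2})^2 = \frac{49}{36}*(-1) = -\frac{49}{36} (a basis 2-blade squares to minus the product of its generators' squares).
B^2 = -\frac{49}{36} — since the square is negative, the closed form is circular: l = \frac{7}{6}, alpha*l = \frac{2 \pi}{3}, so exp(alpha B) = cos(\frac{2 \pi}{3}) + (sin(\frac{2 \pi}{3})/(\frac{7}{6}))*B = - \frac{1}{2} + (\frac{3 \sqrt{3}}{7})*B.
Answer: - \frac{1}{2} - \frac{\sqrt{3}}{2} e_{1} e_{2}


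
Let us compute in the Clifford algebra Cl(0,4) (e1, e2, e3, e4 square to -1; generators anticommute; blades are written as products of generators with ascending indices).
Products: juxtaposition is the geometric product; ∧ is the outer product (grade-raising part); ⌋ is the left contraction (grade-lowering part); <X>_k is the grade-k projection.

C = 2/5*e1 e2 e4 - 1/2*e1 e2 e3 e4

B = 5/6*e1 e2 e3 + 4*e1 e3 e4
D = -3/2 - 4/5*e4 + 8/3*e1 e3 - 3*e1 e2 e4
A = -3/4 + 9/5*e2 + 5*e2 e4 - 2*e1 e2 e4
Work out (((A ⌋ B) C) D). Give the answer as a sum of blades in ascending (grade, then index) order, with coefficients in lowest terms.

step 1: 3/2*e1 e3 - 5/8*e1 e2 e3 - 3*e1 e3 e4
step 2: 3/2*e2 + 5/16*e4 - 6/5*e2 e3 - 3/4*e2 e4 + 1/4*e3 e4 - 3/5*e2 e3 e4
step 3: 1/4 - 9/4*e1 - 57/20*e2 + 1/5*e3 - 15/32*e4 + 331/80*e1 e2 - 9/5*e1 e3 - 23/6*e1 e4 + 33/25*e2 e3 - 3/40*e2 e4 - 3/8*e3 e4 - 13/4*e1 e2 e3 + 8/5*e1 e2 e4 + 133/30*e1 e3 e4 + 93/50*e2 e3 e4 + 2*e1 e2 e3 e4
Answer: 1/4 - 9/4*e1 - 57/20*e2 + 1/5*e3 - 15/32*e4 + 331/80*e1 e2 - 9/5*e1 e3 - 23/6*e1 e4 + 33/25*e2 e3 - 3/40*e2 e4 - 3/8*e3 e4 - 13/4*e1 e2 e3 + 8/5*e1 e2 e4 + 133/30*e1 e3 e4 + 93/50*e2 e3 e4 + 2*e1 e2 e3 e4


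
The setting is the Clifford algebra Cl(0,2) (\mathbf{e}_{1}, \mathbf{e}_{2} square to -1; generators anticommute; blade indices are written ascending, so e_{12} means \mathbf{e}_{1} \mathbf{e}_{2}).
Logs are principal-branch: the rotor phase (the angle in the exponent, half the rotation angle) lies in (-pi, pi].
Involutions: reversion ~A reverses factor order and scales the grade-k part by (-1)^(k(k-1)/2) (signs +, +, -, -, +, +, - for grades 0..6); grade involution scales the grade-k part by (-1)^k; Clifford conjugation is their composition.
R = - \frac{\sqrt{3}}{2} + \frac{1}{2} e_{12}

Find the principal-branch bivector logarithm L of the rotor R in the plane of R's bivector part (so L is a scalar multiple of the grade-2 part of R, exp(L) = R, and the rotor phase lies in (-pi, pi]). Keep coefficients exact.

The scalar part of R is - \frac{\sqrt{3}}{2}, so the principal-branch rotor phase is pinned; divide the bivector part by its sine to get the unit plane — L is the phase times that plane.
Concretely: cos(phase) = - \frac{\sqrt{3}}{2} gives phase = ±\frac{5 \pi}{6}, and since phase/sin(phase) is even the sign is immaterial: L = (phase/sin(phase)) * <R>_2 = (\frac{5 \pi}{3}) * <R>_2.
Answer: \frac{5 \pi}{6} e_{12}


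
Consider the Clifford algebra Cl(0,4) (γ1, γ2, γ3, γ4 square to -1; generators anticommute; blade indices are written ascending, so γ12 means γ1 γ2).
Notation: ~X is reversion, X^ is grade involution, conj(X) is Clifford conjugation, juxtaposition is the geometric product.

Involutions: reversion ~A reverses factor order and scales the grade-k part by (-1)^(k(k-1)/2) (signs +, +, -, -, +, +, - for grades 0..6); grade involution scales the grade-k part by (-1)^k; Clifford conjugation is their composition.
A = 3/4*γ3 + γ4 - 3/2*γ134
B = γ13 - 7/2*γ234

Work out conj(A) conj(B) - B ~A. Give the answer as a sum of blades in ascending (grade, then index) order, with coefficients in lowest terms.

first term: 3/4*γ1 - 3/2*γ4 - 21/4*γ12 - 7/2*γ23 + 21/8*γ24 + γ134
second term: -3/4*γ1 - 3/2*γ4 - 21/4*γ12 + 7/2*γ23 - 21/8*γ24 + γ134
Answer: 3/2*γ1 - 7*γ23 + 21/4*γ24


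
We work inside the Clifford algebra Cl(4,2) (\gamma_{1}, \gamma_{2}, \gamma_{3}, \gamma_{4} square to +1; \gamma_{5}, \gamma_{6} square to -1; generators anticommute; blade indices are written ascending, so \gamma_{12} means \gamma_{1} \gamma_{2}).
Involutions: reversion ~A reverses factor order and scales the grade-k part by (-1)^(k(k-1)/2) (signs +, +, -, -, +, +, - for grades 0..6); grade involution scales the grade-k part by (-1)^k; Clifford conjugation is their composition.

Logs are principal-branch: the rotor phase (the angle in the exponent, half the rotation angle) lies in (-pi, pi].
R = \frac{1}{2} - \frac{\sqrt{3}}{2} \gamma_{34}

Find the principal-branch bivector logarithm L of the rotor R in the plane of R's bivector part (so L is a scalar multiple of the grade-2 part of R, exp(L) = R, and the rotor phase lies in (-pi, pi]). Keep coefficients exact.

The scalar part of R is \frac{1}{2}, which fixes the principal-branch rotor phase; the unit plane is then the bivector part divided by the sine of that phase, and L is that plane scaled by the phase.
Concretely: cos(phase) = \frac{1}{2} gives phase = ±\frac{\pi}{3}, and since phase/sin(phase) is even the sign is immaterial: L = (phase/sin(phase)) * <R>_2 = (\frac{2 \sqrt{3} \pi}{9}) * <R>_2.
Answer: - \frac{\pi}{3} \gamma_{34}


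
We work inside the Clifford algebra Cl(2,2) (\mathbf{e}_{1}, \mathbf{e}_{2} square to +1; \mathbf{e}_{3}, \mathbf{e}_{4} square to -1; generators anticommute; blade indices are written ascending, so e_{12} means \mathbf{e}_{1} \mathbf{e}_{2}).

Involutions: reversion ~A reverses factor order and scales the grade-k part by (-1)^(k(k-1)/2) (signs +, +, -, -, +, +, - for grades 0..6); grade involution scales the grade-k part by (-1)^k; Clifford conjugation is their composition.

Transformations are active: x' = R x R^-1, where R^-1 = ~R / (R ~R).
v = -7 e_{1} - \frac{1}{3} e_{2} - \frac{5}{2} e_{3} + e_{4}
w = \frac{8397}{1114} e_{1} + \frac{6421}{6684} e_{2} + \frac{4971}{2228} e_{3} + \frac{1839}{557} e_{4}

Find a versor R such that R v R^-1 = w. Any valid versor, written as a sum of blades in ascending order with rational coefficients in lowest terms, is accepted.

Key observation: q(v) = q(w) = \frac{1507}{36} (sandwiches preserve the norm), so R = v + w = \frac{599}{1114} e_{1} + \frac{4193}{6684} e_{2} - \frac{599}{2228} e_{3} + \frac{2396}{557} e_{4} works whenever it is invertible — the component of v along it is kept and (v - w)/2 reverses, sending v to w.
Answer: \frac{599}{1114} e_{1} + \frac{4193}{6684} e_{2} - \frac{599}{2228} e_{3} + \frac{2396}{557} e_{4}


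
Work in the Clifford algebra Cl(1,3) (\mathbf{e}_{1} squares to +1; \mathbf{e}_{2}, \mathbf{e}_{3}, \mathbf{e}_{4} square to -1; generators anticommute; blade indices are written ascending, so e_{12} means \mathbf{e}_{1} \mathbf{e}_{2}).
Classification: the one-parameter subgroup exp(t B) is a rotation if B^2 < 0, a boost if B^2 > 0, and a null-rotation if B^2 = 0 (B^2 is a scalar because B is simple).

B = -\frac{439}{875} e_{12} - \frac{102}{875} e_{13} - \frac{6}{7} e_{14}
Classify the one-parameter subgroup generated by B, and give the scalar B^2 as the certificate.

B^2 term by term: the squares give (-\frac{439}{875})^2*(e_{12})^2 + (-\frac{102}{875})^2*(e_{13})^2 + (-\frac{6}{7})^2*(e_{14})^2 = \frac{192721}{765625}*(+1) + \frac{10404}{765625}*(+1) + \frac{36}{49}*(+1) = 1 (each basis 2-blade squares to minus the product of its generators' squares); cross terms between blades sharing an index anticommute and cancel. So B^2 = 1.
Answer: boost, certificate B^2 = 1. One invariant decides it: the square 1 survives every conjugation, and its sign is exactly the classification.


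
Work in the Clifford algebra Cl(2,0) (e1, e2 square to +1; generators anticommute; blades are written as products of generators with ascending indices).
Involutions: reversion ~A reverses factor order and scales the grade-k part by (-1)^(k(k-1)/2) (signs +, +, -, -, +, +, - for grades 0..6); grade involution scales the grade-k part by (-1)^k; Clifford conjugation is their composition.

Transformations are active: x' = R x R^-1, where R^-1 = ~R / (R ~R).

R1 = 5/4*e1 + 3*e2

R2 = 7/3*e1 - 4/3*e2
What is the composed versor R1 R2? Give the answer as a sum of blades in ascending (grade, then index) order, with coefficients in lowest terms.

Distribute over the terms of R1 (each basis-blade product reordered to ascending indices, repeated generators contracted through their squares):
(5/4*e1) R2 = 35/12 - 5/3*e1 e2
(3*e2) R2 = -4 - 7*e1 e2
Summing the partial products and collecting blades:
Answer: -13/12 - 26/3*e1 e2


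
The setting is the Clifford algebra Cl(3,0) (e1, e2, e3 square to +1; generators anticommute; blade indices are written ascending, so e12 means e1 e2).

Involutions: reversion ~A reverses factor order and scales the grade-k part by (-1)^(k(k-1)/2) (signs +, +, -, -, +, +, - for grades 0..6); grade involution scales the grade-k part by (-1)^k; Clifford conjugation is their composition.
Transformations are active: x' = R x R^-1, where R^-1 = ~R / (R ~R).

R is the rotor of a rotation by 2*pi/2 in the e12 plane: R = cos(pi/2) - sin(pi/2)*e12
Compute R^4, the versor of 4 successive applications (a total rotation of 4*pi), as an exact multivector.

The rotor phase is half the rotation angle and phases add under composition, so 4 steps in the e12 plane accumulate phase 4*(pi/2) = 2*pi: R^4 = cos(2*pi) - sin(2*pi)*e12.
cos(2*pi) = 1 and sin(2*pi) = 0, so R^4 = 1. The total rotation 4*pi is 2 full turns, so every vector returns to itself, yet the rotor is +1, back on the identity sheet (an even number of 2*pi turns).
Answer: 1


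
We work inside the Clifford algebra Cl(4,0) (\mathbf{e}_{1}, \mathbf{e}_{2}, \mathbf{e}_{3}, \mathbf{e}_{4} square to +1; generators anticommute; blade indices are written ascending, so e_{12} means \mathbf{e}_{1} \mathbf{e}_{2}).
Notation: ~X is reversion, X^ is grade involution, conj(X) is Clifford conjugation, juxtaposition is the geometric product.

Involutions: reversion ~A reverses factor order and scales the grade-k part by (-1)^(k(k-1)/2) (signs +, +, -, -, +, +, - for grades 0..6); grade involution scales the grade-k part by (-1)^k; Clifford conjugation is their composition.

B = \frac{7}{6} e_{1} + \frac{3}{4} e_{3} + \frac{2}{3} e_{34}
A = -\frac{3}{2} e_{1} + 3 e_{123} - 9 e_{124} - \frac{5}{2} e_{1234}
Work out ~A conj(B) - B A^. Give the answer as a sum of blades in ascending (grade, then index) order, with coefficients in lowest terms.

first term: \frac{7}{4} + \frac{7}{12} e_{12} + \frac{9}{8} e_{13} + \frac{7}{2} e_{23} - \frac{21}{2} e_{24} + 6 e_{123} + \frac{1}{8} e_{124} + e_{134} - \frac{35}{12} e_{234} + \frac{27}{4} e_{1234}
second term: \frac{7}{4} - \frac{7}{12} e_{12} - \frac{9}{8} e_{13} - \frac{7}{2} e_{23} + \frac{21}{2} e_{24} + 6 e_{123} + \frac{1}{8} e_{124} + e_{134} - \frac{35}{12} e_{234} + \frac{27}{4} e_{1234}
Answer: \frac{7}{6} e_{12} + \frac{9}{4} e_{13} + 7 e_{23} - 21 e_{24}


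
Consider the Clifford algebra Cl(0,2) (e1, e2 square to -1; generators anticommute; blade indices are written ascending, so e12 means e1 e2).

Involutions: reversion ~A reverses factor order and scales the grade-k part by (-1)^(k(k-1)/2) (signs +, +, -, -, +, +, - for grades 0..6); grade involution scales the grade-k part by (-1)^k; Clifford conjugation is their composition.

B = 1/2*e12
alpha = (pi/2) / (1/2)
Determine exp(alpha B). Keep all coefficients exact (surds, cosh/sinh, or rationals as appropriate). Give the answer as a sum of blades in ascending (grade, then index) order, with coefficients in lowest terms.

B^2 = (1/2)^2*(e12)^2 = 1/4*(-1) = -1/4 (a basis 2-blade squares to minus the product of its generators' squares).
B^2 = -1/4 — circular case — the even/odd split gives cos and sin: l = 1/2, alpha*l = pi/2, so exp(alpha B) = cos(pi/2) + (sin(pi/2)/(1/2))*B = 0 + (2)*B.
Answer: e12


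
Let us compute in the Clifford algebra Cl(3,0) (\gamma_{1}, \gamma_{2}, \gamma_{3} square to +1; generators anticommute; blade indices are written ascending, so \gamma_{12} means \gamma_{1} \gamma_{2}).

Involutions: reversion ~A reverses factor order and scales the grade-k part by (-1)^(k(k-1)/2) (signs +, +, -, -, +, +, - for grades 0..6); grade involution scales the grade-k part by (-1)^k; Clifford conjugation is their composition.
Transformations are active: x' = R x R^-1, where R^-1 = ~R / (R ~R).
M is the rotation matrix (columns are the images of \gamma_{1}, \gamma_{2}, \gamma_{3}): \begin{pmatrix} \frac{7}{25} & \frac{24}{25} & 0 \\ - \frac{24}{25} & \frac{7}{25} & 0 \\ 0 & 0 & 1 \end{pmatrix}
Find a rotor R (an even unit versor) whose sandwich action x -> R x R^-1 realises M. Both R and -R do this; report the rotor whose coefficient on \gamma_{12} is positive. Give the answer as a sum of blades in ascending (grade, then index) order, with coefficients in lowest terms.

Method: write R = a + b12*\gamma_{12} + b13*\gamma_{13} + b23*\gamma_{23} with a^2 + b12^2 + b13^2 + b23^2 = 1 (so R^-1 = ~R). Expanding the columns R e_j ~R gives tr M = 4a^2 - 1 and, from the antisymmetric part, M21 - M12 = -4a*b12, M13 - M31 = 4a*b13, M32 - M23 = -4a*b23.
Here tr M = \frac{39}{25}, so a^2 = (1 + tr M)/4 = \frac{16}{25} and a = ±\frac{4}{5}. Taking a = \frac{4}{5}: M21 - M12 = -\frac{48}{25}, M13 - M31 = 0, M32 - M23 = 0, giving b12 = \frac{3}{5}, b13 = 0, b23 = 0, i.e. R = \frac{4}{5} + \frac{3}{5} \gamma_{12}.
Its \gamma_{12} coefficient is already positive.
Answer: \frac{4}{5} + \frac{3}{5} \gamma_{12}. Uniqueness: Spin(3) -> SO(3) maps R and -R to the same rotation of trace \frac{39}{25}; fixing the sign of the \gamma_{12} coefficient removes the ambiguity.


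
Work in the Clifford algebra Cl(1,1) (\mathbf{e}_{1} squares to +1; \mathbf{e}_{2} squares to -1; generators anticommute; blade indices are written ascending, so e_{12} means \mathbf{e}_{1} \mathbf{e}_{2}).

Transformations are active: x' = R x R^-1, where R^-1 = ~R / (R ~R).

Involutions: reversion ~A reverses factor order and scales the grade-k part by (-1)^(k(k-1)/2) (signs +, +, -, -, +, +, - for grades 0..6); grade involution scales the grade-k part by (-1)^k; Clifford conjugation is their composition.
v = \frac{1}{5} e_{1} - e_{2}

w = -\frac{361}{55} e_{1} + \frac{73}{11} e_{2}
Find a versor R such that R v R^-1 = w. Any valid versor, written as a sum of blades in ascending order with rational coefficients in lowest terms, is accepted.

Why this works: both vectors square to -\frac{24}{25}, so q(v) = q(w) and R = v + w = -\frac{70}{11} e_{1} + \frac{62}{11} e_{2} carries v to w — its own direction survives, the complement (v - w)/2 flips.
Answer: -\frac{70}{11} e_{1} + \frac{62}{11} e_{2}


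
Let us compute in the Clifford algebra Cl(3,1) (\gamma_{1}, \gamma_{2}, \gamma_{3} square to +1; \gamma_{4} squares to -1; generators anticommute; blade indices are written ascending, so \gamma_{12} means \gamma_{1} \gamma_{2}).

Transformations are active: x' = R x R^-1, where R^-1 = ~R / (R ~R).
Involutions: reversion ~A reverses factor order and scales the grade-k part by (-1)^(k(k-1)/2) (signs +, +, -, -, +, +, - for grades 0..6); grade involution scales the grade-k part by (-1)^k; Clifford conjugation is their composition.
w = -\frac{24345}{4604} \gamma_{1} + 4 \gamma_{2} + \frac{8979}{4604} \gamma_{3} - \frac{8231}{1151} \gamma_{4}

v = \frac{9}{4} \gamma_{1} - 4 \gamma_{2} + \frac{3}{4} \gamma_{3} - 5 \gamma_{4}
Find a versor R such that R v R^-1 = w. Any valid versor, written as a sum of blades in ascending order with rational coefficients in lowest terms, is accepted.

The midline construction: v and w both square to -\frac{27}{8}, so reflecting in their sum -\frac{6993}{2302} \gamma_{1} + \frac{3108}{1151} \gamma_{3} - \frac{13986}{1151} \gamma_{4} exchanges them.
Answer: -\frac{6993}{2302} \gamma_{1} + \frac{3108}{1151} \gamma_{3} - \frac{13986}{1151} \gamma_{4}


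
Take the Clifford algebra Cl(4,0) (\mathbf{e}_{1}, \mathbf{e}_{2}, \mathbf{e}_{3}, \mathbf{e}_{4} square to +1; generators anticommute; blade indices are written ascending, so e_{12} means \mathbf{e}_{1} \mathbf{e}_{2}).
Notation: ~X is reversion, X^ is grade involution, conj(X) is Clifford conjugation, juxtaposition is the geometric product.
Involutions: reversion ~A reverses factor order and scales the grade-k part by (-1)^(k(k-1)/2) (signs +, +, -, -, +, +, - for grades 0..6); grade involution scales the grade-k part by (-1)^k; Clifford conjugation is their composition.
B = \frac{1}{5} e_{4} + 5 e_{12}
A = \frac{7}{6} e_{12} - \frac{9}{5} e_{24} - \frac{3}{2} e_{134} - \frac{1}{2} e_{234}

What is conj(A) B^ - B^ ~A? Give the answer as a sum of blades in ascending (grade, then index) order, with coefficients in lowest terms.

first term: \frac{35}{6} - \frac{9}{25} e_{2} + \frac{3}{10} e_{13} - 9 e_{14} + \frac{1}{10} e_{23} + \frac{7}{30} e_{124} + \frac{5}{2} e_{134} - \frac{15}{2} e_{234}
second term: \frac{35}{6} + \frac{9}{25} e_{2} - \frac{3}{10} e_{13} + 9 e_{14} - \frac{1}{10} e_{23} + \frac{7}{30} e_{124} + \frac{5}{2} e_{134} - \frac{15}{2} e_{234}
Answer: -\frac{18}{25} e_{2} + \frac{3}{5} e_{13} - 18 e_{14} + \frac{1}{5} e_{23}


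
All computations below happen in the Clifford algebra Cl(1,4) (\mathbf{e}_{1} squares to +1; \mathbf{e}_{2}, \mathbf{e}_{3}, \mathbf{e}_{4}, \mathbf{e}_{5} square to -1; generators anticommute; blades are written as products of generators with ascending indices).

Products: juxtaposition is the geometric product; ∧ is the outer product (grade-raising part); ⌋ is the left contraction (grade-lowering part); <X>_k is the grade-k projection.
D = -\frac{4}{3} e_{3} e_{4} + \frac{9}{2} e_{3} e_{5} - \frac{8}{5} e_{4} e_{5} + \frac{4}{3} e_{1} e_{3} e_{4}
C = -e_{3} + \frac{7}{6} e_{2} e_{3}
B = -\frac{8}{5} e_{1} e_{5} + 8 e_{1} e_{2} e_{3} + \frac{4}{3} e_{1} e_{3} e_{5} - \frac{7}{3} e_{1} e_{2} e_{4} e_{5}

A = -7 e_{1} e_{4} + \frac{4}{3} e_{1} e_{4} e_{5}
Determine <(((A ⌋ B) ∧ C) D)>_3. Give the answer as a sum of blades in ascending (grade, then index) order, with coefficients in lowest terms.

step 1: \frac{28}{9} e_{2} - \frac{49}{3} e_{2} e_{5}
step 2: -\frac{28}{9} e_{2} e_{3} - \frac{49}{3} e_{2} e_{3} e_{5}
step 3: \frac{147}{2} e_{2} - \frac{112}{27} e_{2} e_{4} + 14 e_{2} e_{5} + \frac{112}{27} e_{1} e_{2} e_{4} + \frac{392}{15} e_{2} e_{3} e_{4} - \frac{196}{9} e_{2} e_{4} e_{5} - \frac{196}{9} e_{1} e_{2} e_{4} e_{5} + \frac{224}{45} e_{2} e_{3} e_{4} e_{5}
step 4: \frac{112}{27} e_{1} e_{2} e_{4} + \frac{392}{15} e_{2} e_{3} e_{4} - \frac{196}{9} e_{2} e_{4} e_{5}
Answer: \frac{112}{27} e_{1} e_{2} e_{4} + \frac{392}{15} e_{2} e_{3} e_{4} - \frac{196}{9} e_{2} e_{4} e_{5}


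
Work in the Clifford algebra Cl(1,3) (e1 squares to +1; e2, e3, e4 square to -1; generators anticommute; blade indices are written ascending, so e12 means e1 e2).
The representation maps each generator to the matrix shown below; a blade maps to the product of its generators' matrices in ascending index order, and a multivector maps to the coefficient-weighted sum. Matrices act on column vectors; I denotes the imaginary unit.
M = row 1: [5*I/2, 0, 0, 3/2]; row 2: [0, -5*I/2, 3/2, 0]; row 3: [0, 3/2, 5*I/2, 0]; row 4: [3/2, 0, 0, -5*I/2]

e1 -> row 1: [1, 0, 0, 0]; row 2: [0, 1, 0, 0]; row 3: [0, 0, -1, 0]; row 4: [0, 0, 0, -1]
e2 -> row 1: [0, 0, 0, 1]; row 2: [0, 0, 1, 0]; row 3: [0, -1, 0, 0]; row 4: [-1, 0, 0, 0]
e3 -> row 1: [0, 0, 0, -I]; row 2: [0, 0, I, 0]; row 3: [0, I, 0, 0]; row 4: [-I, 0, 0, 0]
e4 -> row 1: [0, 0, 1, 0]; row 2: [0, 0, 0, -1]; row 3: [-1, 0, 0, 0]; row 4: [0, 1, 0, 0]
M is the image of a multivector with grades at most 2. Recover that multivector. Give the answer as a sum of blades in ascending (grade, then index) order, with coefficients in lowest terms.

Method: the blade images are trace-orthogonal — tr(rho(e_A) rho(e_B)^-1) = 4 if A = B and 0 otherwise — and rho(e_A)^-1 = (e_A)^2 * rho(e_A) with (e_A)^2 = +1 or -1, so the coefficient of e_A in the preimage is (e_A)^2 * tr(M rho(e_A))/4.
Nonzero projections over blades of grade <= 2: e12: (e12)^2 = +1, tr(M rho(e12)) = 6, coefficient 3/2; e23: (e23)^2 = -1, tr(M rho(e23)) = 10, coefficient -5/2. Every other blade of grade <= 2 projects to 0.
Answer: 3/2*e12 - 5/2*e23


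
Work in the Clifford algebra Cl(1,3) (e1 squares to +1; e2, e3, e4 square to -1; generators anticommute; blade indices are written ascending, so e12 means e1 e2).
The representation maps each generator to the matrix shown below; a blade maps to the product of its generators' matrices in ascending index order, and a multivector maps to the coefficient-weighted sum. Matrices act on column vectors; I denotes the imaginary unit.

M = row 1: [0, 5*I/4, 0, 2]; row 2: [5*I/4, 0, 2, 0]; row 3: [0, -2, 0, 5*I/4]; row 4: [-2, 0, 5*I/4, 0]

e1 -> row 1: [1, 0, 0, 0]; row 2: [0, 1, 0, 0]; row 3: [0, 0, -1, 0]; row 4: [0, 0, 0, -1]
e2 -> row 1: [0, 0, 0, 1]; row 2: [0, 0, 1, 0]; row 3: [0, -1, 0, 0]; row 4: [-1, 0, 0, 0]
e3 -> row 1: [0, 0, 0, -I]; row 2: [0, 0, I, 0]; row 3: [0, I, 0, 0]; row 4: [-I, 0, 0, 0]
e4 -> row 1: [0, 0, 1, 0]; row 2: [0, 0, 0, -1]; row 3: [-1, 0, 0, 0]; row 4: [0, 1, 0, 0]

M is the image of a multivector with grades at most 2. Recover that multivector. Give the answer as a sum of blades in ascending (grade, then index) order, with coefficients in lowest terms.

Method: the blade images are trace-orthogonal — tr(rho(e_A) rho(e_B)^-1) = 4 if A = B and 0 otherwise — and rho(e_A)^-1 = (e_A)^2 * rho(e_A) with (e_A)^2 = +1 or -1, so the coefficient of e_A in the preimage is (e_A)^2 * tr(M rho(e_A))/4.
Nonzero projections over blades of grade <= 2: e2: (e2)^2 = -1, tr(M rho(e2)) = -8, coefficient 2; e34: (e34)^2 = -1, tr(M rho(e34)) = 5, coefficient -5/4. Every other blade of grade <= 2 projects to 0.
Answer: 2*e2 - 5/4*e34


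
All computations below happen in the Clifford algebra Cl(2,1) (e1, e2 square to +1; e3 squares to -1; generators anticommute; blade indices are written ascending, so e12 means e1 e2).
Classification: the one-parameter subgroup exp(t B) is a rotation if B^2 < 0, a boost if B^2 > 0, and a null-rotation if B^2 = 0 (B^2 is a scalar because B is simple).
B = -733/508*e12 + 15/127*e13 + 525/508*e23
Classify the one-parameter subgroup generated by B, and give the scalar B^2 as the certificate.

B^2 term by term: the squares give (-733/508)^2*(e12)^2 + (15/127)^2*(e13)^2 + (525/508)^2*(e23)^2 = 537289/258064*(-1) + 225/16129*(+1) + 275625/258064*(+1) = -1 (each basis 2-blade squares to minus the product of its generators' squares); cross terms between blades sharing an index anticommute and cancel. So B^2 = -1.
Answer: rotation, certificate B^2 = -1. Why this suffices: the scalar -1 survives any versor conjugation, so its sign alone determines the class however B is presented.


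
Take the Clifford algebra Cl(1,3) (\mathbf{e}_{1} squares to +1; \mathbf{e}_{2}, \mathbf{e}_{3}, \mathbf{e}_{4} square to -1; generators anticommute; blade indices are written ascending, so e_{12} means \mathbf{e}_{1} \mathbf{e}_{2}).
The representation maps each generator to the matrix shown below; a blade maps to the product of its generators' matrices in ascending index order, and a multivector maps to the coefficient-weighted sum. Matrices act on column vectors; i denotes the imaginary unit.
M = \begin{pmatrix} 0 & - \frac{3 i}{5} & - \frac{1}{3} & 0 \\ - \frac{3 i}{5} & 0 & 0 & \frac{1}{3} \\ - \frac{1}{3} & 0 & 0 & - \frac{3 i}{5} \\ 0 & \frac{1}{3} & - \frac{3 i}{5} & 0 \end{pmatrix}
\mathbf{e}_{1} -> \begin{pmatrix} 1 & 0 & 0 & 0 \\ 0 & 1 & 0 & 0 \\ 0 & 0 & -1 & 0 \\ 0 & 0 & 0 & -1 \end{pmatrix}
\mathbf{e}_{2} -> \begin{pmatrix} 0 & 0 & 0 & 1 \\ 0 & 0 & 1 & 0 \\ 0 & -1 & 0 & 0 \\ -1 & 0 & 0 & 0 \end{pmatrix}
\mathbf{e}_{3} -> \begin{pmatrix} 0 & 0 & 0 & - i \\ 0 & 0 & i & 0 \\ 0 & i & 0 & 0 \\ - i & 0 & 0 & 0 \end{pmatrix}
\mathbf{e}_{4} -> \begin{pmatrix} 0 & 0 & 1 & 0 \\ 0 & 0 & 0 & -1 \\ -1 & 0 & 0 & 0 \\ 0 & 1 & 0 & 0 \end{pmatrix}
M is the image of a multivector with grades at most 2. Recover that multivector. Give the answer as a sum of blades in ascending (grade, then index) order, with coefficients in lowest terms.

Method: the blade images are trace-orthogonal — tr(rho(e_A) rho(e_B)^-1) = 4 if A = B and 0 otherwise — and rho(e_A)^-1 = (e_A)^2 * rho(e_A) with (e_A)^2 = +1 or -1, so the coefficient of e_A in the preimage is (e_A)^2 * tr(M rho(e_A))/4.
Nonzero projections over blades of grade <= 2: e_{14}: (e_{14})^2 = +1, tr(M rho(e_{14})) = - \frac{4}{3}, coefficient -\frac{1}{3}; e_{34}: (e_{34})^2 = -1, tr(M rho(e_{34})) = - \frac{12}{5}, coefficient \frac{3}{5}. Every other blade of grade <= 2 projects to 0.
Answer: -\frac{1}{3} e_{14} + \frac{3}{5} e_{34}


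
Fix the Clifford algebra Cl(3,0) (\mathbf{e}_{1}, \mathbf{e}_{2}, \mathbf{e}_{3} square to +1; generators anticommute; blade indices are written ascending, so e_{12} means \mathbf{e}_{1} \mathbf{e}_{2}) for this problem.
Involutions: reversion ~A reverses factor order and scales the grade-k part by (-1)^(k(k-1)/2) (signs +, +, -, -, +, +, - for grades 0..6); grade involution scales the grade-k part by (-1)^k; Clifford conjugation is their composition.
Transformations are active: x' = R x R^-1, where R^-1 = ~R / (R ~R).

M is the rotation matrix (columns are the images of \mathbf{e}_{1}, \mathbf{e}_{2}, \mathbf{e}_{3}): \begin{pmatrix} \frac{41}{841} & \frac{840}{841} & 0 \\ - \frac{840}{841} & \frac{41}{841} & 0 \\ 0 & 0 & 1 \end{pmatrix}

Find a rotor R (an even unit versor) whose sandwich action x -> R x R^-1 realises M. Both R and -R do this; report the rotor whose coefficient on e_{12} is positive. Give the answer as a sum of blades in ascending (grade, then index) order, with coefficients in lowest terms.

Method: write R = a + b12*e_{12} + b13*e_{13} + b23*e_{23} with a^2 + b12^2 + b13^2 + b23^2 = 1 (so R^-1 = ~R). Expanding the columns R e_j ~R gives tr M = 4a^2 - 1 and, from the antisymmetric part, M21 - M12 = -4a*b12, M13 - M31 = 4a*b13, M32 - M23 = -4a*b23.
Here tr M = \frac{923}{841}, so a^2 = (1 + tr M)/4 = \frac{441}{841} and a = ±\frac{21}{29}. Taking a = \frac{21}{29}: M21 - M12 = -\frac{1680}{841}, M13 - M31 = 0, M32 - M23 = 0, giving b12 = \frac{20}{29}, b13 = 0, b23 = 0, i.e. R = \frac{21}{29} + \frac{20}{29} e_{12}.
Its e_{12} coefficient is already positive.
Answer: \frac{21}{29} + \frac{20}{29} e_{12}. Key observation: the double cover Spin(3) -> SO(3) sends R and -R to the same matrix (trace \frac{923}{841} here), so the stated sign of the e_{12} coefficient is what selects one sheet.


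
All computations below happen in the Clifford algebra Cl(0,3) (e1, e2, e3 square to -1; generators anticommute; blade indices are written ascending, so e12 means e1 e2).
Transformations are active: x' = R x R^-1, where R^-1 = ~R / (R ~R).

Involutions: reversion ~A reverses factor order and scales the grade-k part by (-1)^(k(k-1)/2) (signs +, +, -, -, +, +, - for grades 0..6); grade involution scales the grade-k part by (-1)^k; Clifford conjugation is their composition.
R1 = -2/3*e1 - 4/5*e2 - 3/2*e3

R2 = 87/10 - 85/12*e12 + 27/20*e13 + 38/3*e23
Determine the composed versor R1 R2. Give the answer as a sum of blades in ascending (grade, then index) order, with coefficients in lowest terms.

Distribute over the terms of R1 (each basis-blade product reordered to ascending indices, repeated generators contracted through their squares):
(-2/3*e1) R2 = -29/5*e1 - 85/18*e2 + 9/10*e3 - 76/9*e123
(-4/5*e2) R2 = 17/3*e1 - 174/25*e2 + 152/15*e3 + 27/25*e123
(-3/2*e3) R2 = -81/40*e1 - 19*e2 - 261/20*e3 + 85/8*e123
Summing the partial products and collecting blades:
Answer: -259/120*e1 - 13807/450*e2 - 121/60*e3 + 5869/1800*e123


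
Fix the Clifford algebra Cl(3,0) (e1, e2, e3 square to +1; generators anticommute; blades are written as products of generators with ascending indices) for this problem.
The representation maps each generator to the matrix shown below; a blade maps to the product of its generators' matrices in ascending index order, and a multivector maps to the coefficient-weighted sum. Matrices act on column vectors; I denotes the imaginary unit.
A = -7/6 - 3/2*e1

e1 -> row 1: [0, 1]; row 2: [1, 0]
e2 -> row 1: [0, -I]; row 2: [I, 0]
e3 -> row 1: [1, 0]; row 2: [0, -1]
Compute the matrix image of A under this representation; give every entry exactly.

M = (-7/6)*1 + (-3/2)*rho(e1), summed entrywise (1 is the identity matrix):
Answer: row 1: [-7/6, -3/2]; row 2: [-3/2, -7/6]


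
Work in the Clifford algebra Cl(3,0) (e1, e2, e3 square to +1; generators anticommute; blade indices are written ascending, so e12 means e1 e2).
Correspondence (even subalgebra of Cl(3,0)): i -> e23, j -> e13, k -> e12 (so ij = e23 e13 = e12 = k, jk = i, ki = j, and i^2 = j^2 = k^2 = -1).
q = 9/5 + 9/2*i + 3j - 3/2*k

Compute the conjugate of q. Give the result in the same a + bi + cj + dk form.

In blades: q = 9/5 - 3/2*e12 + 3*e13 + 9/2*e23.
Quaternion conjugation is reversion on the even subalgebra: the scalar is fixed and every grade-2 blade flips sign, giving 9/5 + 3/2*e12 - 3*e13 - 9/2*e23; translating back:
Answer: 9/5 - 9/2*i - 3j + 3/2*k


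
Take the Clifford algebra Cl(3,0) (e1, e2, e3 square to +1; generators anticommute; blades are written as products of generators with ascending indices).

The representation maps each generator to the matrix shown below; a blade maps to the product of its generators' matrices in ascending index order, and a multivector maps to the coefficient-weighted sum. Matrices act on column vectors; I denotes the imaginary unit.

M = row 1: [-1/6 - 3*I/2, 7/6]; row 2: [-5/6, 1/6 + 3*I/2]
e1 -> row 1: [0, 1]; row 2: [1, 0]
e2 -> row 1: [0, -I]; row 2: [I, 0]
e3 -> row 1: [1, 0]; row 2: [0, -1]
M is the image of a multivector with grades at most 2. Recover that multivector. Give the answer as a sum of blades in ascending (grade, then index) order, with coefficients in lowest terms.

Method: 1, rho(e1), rho(e2), rho(e3) form a trace-orthogonal basis of the 2x2 complex matrices (tr(X Y) = 2 if X = Y, else 0), so M = m0*1 + m1*rho(e1) + m2*rho(e2) + m3*rho(e3) with m0 = tr(M)/2 = 0, m1 = tr(M rho(e1))/2 = 1/6, m2 = tr(M rho(e2))/2 = I, m3 = tr(M rho(e3))/2 = -1/6 - 3*I/2.
Multiplying table entries, the bivector images are rho(e1 e2) = I*rho(e3), rho(e1 e3) = -I*rho(e2), rho(e2 e3) = I*rho(e1); with real blade coefficients the real parts of m0..m3 are the coefficients of 1, e1, e2, e3 and the imaginary parts give the bivectors (e2 e3: Im m1, e1 e3: -Im m2, e1 e2: Im m3).
Answer: 1/6*e1 - 1/6*e3 - 3/2*e1 e2 - e1 e3


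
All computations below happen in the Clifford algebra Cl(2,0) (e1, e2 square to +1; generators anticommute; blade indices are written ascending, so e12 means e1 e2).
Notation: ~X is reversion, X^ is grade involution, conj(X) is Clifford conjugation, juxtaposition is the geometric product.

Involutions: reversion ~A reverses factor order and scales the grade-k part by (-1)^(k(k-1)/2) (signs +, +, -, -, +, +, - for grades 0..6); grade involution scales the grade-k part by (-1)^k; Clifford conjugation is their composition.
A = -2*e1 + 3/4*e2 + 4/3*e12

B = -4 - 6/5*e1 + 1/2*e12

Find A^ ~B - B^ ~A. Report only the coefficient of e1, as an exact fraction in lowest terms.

first term: -26/15 - 67/8*e1 + 18/5*e2 - 187/30*e12
second term: -26/15 + 67/8*e1 - 18/5*e2 + 187/30*e12
Answer: -67/4


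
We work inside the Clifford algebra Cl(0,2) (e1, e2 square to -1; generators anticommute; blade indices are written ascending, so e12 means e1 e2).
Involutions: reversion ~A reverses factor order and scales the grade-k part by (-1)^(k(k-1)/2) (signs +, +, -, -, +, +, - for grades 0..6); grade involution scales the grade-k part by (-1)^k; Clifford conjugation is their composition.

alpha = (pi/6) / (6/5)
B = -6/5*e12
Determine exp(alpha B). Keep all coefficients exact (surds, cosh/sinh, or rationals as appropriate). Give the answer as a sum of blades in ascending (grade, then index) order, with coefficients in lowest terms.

B^2 = (-6/5)^2*(e12)^2 = 36/25*(-1) = -36/25 (a basis 2-blade squares to minus the product of its generators' squares).
B^2 = -36/25 — B^2 < 0, so the exponential closes trigonometrically: l = 6/5, alpha*l = pi/6, so exp(alpha B) = cos(pi/6) + (sin(pi/6)/(6/5))*B = sqrt(3)/2 + (5/12)*B.
Answer: sqrt(3)/2 - 1/2*e12


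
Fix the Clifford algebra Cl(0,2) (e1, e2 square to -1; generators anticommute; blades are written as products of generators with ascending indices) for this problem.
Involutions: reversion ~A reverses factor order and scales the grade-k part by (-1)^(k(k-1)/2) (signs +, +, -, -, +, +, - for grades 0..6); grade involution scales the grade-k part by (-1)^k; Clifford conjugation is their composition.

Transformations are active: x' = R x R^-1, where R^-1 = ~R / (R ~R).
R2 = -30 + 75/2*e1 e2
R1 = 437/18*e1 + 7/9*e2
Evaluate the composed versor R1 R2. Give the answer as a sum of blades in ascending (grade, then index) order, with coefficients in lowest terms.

Distribute over the terms of R1 (each basis-blade product reordered to ascending indices, repeated generators contracted through their squares):
(437/18*e1) R2 = -2185/3*e1 - 10925/12*e2
(7/9*e2) R2 = 175/6*e1 - 70/3*e2
Summing the partial products and collecting blades:
Answer: -4195/6*e1 - 3735/4*e2


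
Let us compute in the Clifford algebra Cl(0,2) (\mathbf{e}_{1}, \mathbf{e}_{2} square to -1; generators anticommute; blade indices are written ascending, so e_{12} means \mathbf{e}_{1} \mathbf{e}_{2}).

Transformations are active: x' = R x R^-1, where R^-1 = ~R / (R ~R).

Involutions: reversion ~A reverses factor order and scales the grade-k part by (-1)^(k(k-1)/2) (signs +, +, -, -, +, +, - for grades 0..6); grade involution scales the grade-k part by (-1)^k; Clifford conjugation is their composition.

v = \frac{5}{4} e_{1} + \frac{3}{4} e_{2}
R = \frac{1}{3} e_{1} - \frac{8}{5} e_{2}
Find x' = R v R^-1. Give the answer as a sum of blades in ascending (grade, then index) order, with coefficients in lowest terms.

~R = \frac{1}{3} e_{1} - \frac{8}{5} e_{2}, and R ~R = -\frac{601}{225}, so R^-1 = ~R / (-\frac{601}{225}).
R v = \frac{47}{60} + \frac{9}{4} e_{12}
Answer: -\frac{3475}{2404} e_{1} + \frac{453}{2404} e_{2}


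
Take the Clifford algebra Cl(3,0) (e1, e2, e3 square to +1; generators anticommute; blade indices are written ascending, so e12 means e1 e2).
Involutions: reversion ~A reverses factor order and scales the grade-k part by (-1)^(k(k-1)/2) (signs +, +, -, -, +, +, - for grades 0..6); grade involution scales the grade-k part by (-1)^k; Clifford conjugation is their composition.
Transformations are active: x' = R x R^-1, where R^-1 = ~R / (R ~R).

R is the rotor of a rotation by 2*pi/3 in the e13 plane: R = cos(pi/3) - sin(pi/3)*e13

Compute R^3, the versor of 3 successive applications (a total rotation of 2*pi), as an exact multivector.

The rotor phase is half the rotation angle and phases add under composition, so 3 steps in the e13 plane accumulate phase 3*(pi/3) = pi: R^3 = cos(pi) - sin(pi)*e13.
cos(pi) = -1 and sin(pi) = 0, so R^3 = -1. The total rotation 2*pi is 1 full turn, so every vector returns to itself, yet the rotor is -1, on the OTHER sheet of the double cover (an odd number of 2*pi turns).
Answer: -1


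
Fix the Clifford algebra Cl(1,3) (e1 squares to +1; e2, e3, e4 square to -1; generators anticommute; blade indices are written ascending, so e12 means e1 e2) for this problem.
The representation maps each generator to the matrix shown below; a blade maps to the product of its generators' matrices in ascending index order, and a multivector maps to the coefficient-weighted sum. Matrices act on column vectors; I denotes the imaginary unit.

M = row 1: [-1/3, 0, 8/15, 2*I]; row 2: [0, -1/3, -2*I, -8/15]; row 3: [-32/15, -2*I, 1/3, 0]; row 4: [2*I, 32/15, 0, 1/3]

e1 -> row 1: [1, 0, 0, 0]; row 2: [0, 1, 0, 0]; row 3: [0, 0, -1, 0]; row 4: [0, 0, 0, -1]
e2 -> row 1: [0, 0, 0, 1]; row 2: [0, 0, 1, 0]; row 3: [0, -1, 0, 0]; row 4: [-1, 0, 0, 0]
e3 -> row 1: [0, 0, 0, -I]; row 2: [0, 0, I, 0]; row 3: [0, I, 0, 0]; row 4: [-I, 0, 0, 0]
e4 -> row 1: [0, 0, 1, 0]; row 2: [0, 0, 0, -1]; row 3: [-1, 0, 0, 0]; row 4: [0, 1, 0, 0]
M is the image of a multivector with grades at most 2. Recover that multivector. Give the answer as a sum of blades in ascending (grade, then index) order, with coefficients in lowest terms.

Method: the blade images are trace-orthogonal — tr(rho(e_A) rho(e_B)^-1) = 4 if A = B and 0 otherwise — and rho(e_A)^-1 = (e_A)^2 * rho(e_A) with (e_A)^2 = +1 or -1, so the coefficient of e_A in the preimage is (e_A)^2 * tr(M rho(e_A))/4.
Nonzero projections over blades of grade <= 2: e1: (e1)^2 = +1, tr(M rho(e1)) = -4/3, coefficient -1/3; e3: (e3)^2 = -1, tr(M rho(e3)) = 8, coefficient -2; e4: (e4)^2 = -1, tr(M rho(e4)) = -16/3, coefficient 4/3; e14: (e14)^2 = +1, tr(M rho(e14)) = -16/5, coefficient -4/5. Every other blade of grade <= 2 projects to 0.
Answer: -1/3*e1 - 2*e3 + 4/3*e4 - 4/5*e14


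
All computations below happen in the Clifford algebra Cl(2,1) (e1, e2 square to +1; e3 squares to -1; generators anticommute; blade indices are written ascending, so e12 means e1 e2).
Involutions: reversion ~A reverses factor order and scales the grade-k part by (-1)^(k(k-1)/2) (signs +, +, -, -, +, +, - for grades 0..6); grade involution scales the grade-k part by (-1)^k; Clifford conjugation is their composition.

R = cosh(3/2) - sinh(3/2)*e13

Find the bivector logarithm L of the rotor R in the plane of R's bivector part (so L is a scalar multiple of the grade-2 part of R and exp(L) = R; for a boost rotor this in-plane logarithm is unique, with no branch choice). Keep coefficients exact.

The scalar part of R is cosh(3/2), giving the rapidity magnitude (cosh is even); the bivector part supplies orientation, its quotient by sinh of the rapidity is the plane, and L = rapidity * plane — unique in that plane, since flipping both signs leaves L unchanged.
Concretely: cosh(rapidity) = cosh(3/2) gives rapidity = ±3/2, and since rapidity/sinh(rapidity) is even the sign is immaterial: L = (rapidity/sinh(rapidity)) * <R>_2 = (3/(2*sinh(3/2))) * <R>_2.
Answer: -3/2*e13


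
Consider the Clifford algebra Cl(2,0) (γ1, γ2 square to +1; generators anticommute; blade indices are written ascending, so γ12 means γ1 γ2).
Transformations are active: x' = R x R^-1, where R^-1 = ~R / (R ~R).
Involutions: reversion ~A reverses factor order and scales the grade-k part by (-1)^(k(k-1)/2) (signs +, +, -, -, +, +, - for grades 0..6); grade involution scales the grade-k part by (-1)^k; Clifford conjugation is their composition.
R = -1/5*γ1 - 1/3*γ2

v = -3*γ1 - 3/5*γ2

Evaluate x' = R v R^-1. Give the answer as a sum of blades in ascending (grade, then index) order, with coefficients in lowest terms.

~R = -1/5*γ1 - 1/3*γ2, and R ~R = 34/225, so R^-1 = ~R / (34/225).
R v = 4/5 - 22/25*γ12
Answer: 15/17*γ1 - 249/85*γ2


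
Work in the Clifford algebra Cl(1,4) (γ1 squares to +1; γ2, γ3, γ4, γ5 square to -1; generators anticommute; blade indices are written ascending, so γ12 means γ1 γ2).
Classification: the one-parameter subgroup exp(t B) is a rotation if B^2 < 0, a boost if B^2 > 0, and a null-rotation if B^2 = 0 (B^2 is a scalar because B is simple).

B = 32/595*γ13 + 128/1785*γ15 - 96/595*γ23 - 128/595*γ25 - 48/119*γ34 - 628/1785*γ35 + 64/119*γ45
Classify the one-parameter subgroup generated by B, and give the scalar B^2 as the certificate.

B^2 term by term: the squares give (32/595)^2*(γ13)^2 + (128/1785)^2*(γ15)^2 + (-96/595)^2*(γ23)^2 + (-128/595)^2*(γ25)^2 + (-48/119)^2*(γ34)^2 + (-628/1785)^2*(γ35)^2 + (64/119)^2*(γ45)^2 = 1024/354025*(+1) + 16384/3186225*(+1) + 9216/354025*(-1) + 16384/354025*(-1) + 2304/14161*(-1) + 394384/3186225*(-1) + 4096/14161*(-1) = -16/25 (each basis 2-blade squares to minus the product of its generators' squares); cross terms between blades sharing an index anticommute and cancel; the commuting (index-disjoint) pairs give grade-4 terms 2*c*c'*(blade product), which cancel blade by blade — γ1235: 8192/354025 - 8192/354025 = 0; γ1345: 4096/70805 - 4096/70805 = 0; γ2345: -12288/70805 + 12288/70805 = 0 — confirming B is simple. So B^2 = -16/25.
Answer: rotation, certificate B^2 = -16/25. No conjugation can change B^2 = -16/25; the sign gives the class.
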